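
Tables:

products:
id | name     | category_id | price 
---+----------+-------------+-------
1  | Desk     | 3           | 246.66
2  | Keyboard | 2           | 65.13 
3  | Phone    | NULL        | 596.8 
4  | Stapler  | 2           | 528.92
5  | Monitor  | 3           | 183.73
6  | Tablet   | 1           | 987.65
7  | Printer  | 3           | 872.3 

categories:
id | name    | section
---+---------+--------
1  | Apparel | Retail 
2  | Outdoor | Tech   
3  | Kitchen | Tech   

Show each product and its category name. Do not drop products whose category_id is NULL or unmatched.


LEFT JOIN keeps every row from products (the left table); where category_id has no match in categories, the category columns become NULL. Walk through each product:
  - product 1 (Desk): category_id=3 -> matches Kitchen
  - product 2 (Keyboard): category_id=2 -> matches Outdoor
  - product 3 (Phone): category_id=NULL, no match -> kept with NULL
  - product 4 (Stapler): category_id=2 -> matches Outdoor
  - product 5 (Monitor): category_id=3 -> matches Kitchen
  - product 6 (Tablet): category_id=1 -> matches Apparel
  - product 7 (Printer): category_id=3 -> matches Kitchen
All 7 rows appear; 1 has NULL category.

SQL:
SELECT a.name, b.name AS category
FROM products a
LEFT JOIN categories b ON a.category_id = b.id

Result:
name     | category
---------+---------
Desk     | Kitchen 
Keyboard | Outdoor 
Phone    | NULL    
Stapler  | Outdoor 
Monitor  | Kitchen 
Tablet   | Apparel 
Printer  | Kitchen 


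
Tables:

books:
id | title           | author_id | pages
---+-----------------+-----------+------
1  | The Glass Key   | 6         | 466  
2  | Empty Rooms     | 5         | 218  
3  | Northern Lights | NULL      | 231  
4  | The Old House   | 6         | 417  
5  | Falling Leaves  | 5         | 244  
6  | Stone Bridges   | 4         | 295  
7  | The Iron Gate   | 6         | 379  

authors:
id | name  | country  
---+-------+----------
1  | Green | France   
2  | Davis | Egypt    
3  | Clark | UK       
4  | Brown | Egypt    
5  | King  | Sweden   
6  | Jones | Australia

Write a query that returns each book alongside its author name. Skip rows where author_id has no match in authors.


INNER JOIN keeps only books rows whose author_id matches an id in authors. Walk through each book:
  - book 1 (The Glass Key): author_id=6 -> matches Jones
  - book 2 (Empty Rooms): author_id=5 -> matches King
  - book 3 (Northern Lights): author_id=NULL, no match -> dropped
  - book 4 (The Old House): author_id=6 -> matches Jones
  - book 5 (Falling Leaves): author_id=5 -> matches King
  - book 6 (Stone Bridges): author_id=4 -> matches Brown
  - book 7 (The Iron Gate): author_id=6 -> matches Jones
So 1 of 7 rows is dropped.

SQL:
SELECT a.title, b.name AS author
FROM books a
INNER JOIN authors b ON a.author_id = b.id

Result:
title          | author
---------------+-------
The Glass Key  | Jones 
Empty Rooms    | King  
The Old House  | Jones 
Falling Leaves | King  
Stone Bridges  | Brown 
The Iron Gate  | Jones 


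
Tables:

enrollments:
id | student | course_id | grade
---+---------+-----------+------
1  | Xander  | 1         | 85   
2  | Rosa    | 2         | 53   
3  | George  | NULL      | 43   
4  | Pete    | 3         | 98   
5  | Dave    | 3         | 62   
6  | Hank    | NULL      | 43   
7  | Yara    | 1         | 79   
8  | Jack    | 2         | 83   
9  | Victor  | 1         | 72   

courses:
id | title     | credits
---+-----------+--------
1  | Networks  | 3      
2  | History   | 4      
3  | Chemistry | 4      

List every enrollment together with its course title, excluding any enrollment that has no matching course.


INNER JOIN keeps only enrollments rows whose course_id matches an id in courses. Walk through each enrollment:
  - enrollment 1 (Xander): course_id=1 -> matches Networks
  - enrollment 2 (Rosa): course_id=2 -> matches History
  - enrollment 3 (George): course_id=NULL, no match -> dropped
  - enrollment 4 (Pete): course_id=3 -> matches Chemistry
  - enrollment 5 (Dave): course_id=3 -> matches Chemistry
  - enrollment 6 (Hank): course_id=NULL, no match -> dropped
  - enrollment 7 (Yara): course_id=1 -> matches Networks
  - enrollment 8 (Jack): course_id=2 -> matches History
  - enrollment 9 (Victor): course_id=1 -> matches Networks
So 2 of 9 rows are dropped.

SQL:
SELECT a.student, b.title AS course
FROM enrollments a
INNER JOIN courses b ON a.course_id = b.id

Result:
student | course   
--------+----------
Xander  | Networks 
Rosa    | History  
Pete    | Chemistry
Dave    | Chemistry
Yara    | Networks 
Jack    | History  
Victor  | Networks 


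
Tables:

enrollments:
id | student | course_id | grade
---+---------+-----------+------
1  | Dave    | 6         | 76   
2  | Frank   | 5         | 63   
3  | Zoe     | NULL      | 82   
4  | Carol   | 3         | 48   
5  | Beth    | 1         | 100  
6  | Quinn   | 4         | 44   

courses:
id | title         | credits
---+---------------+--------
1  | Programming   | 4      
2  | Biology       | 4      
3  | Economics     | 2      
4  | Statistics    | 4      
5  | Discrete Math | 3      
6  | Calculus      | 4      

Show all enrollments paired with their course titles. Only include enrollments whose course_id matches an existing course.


INNER JOIN keeps only enrollments rows whose course_id matches an id in courses. Walk through each enrollment:
  - enrollment 1 (Dave): course_id=6 -> matches Calculus
  - enrollment 2 (Frank): course_id=5 -> matches Discrete Math
  - enrollment 3 (Zoe): course_id=NULL, no match -> dropped
  - enrollment 4 (Carol): course_id=3 -> matches Economics
  - enrollment 5 (Beth): course_id=1 -> matches Programming
  - enrollment 6 (Quinn): course_id=4 -> matches Statistics
So 1 of 6 rows is dropped.

SQL:
SELECT a.student, b.title AS course
FROM enrollments a
INNER JOIN courses b ON a.course_id = b.id

Result:
student | course       
--------+--------------
Dave    | Calculus     
Frank   | Discrete Math
Carol   | Economics    
Beth    | Programming  
Quinn   | Statistics   


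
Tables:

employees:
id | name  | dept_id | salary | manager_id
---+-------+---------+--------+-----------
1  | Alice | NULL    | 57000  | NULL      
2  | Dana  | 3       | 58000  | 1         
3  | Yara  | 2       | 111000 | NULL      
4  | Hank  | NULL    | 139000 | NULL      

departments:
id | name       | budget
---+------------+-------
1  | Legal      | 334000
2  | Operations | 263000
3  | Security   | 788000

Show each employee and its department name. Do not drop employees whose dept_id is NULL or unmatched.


LEFT JOIN keeps every row from employees (the left table); where dept_id has no match in departments, the department columns become NULL. Walk through each employee:
  - employee 1 (Alice): dept_id=NULL, no match -> kept with NULL
  - employee 2 (Dana): dept_id=3 -> matches Security
  - employee 3 (Yara): dept_id=2 -> matches Operations
  - employee 4 (Hank): dept_id=NULL, no match -> kept with NULL
All 4 rows appear; 2 have NULL department.

SQL:
SELECT a.name, b.name AS department
FROM employees a
LEFT JOIN departments b ON a.dept_id = b.id

Result:
name  | department
------+-----------
Alice | NULL      
Dana  | Security  
Yara  | Operations
Hank  | NULL      


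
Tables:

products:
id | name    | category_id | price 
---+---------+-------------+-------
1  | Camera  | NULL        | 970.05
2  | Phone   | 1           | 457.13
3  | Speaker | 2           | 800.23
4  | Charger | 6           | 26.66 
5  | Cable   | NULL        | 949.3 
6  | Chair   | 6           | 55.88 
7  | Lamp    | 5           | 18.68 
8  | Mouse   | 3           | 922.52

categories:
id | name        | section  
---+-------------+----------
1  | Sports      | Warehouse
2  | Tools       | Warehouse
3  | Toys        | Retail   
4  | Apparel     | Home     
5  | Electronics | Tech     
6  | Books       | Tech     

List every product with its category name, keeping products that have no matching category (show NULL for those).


LEFT JOIN keeps every row from products (the left table); where category_id has no match in categories, the category columns become NULL. Walk through each product:
  - product 1 (Camera): category_id=NULL, no match -> kept with NULL
  - product 2 (Phone): category_id=1 -> matches Sports
  - product 3 (Speaker): category_id=2 -> matches Tools
  - product 4 (Charger): category_id=6 -> matches Books
  - product 5 (Cable): category_id=NULL, no match -> kept with NULL
  - product 6 (Chair): category_id=6 -> matches Books
  - product 7 (Lamp): category_id=5 -> matches Electronics
  - product 8 (Mouse): category_id=3 -> matches Toys
All 8 rows appear; 2 have NULL category.

SQL:
SELECT a.name, b.name AS category
FROM products a
LEFT JOIN categories b ON a.category_id = b.id

Result:
name    | category   
--------+------------
Camera  | NULL       
Phone   | Sports     
Speaker | Tools      
Charger | Books      
Cable   | NULL       
Chair   | Books      
Lamp    | Electronics
Mouse   | Toys       


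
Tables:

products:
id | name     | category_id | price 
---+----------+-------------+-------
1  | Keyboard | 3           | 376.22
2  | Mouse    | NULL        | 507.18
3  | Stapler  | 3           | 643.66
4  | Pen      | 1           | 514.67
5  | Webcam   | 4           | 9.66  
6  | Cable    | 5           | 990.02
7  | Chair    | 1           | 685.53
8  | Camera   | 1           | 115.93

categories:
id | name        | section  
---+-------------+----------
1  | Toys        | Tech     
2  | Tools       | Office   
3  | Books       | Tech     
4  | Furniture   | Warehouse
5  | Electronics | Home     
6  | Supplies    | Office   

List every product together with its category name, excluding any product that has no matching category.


INNER JOIN keeps only products rows whose category_id matches an id in categories. Walk through each product:
  - product 1 (Keyboard): category_id=3 -> matches Books
  - product 2 (Mouse): category_id=NULL, no match -> dropped
  - product 3 (Stapler): category_id=3 -> matches Books
  - product 4 (Pen): category_id=1 -> matches Toys
  - product 5 (Webcam): category_id=4 -> matches Furniture
  - product 6 (Cable): category_id=5 -> matches Electronics
  - product 7 (Chair): category_id=1 -> matches Toys
  - product 8 (Camera): category_id=1 -> matches Toys
So 1 of 8 rows is dropped.

SQL:
SELECT a.name, b.name AS category
FROM products a
INNER JOIN categories b ON a.category_id = b.id

Result:
name     | category   
---------+------------
Keyboard | Books      
Stapler  | Books      
Pen      | Toys       
Webcam   | Furniture  
Cable    | Electronics
Chair    | Toys       
Camera   | Toys       


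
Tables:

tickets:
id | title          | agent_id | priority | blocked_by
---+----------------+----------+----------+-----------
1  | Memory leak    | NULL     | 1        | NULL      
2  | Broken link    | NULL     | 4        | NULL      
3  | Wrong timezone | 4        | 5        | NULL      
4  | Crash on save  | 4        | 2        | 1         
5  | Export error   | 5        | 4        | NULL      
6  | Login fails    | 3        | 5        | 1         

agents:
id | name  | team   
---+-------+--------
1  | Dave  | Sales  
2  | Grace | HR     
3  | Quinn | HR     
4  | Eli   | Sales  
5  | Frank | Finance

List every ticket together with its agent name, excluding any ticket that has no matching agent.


INNER JOIN keeps only tickets rows whose agent_id matches an id in agents. Walk through each ticket:
  - ticket 1 (Memory leak): agent_id=NULL, no match -> dropped
  - ticket 2 (Broken link): agent_id=NULL, no match -> dropped
  - ticket 3 (Wrong timezone): agent_id=4 -> matches Eli
  - ticket 4 (Crash on save): agent_id=4 -> matches Eli
  - ticket 5 (Export error): agent_id=5 -> matches Frank
  - ticket 6 (Login fails): agent_id=3 -> matches Quinn
So 2 of 6 rows are dropped.

SQL:
SELECT a.title, b.name AS agent
FROM tickets a
INNER JOIN agents b ON a.agent_id = b.id

Result:
title          | agent
---------------+------
Wrong timezone | Eli  
Crash on save  | Eli  
Export error   | Frank
Login fails    | Quinn


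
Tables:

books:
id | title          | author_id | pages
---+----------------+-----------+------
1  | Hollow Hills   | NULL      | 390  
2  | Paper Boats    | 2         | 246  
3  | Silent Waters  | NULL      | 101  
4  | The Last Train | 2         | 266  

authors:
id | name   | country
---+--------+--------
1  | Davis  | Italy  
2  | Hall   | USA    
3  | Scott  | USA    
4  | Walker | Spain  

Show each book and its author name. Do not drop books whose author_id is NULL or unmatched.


LEFT JOIN keeps every row from books (the left table); where author_id has no match in authors, the author columns become NULL. Walk through each book:
  - book 1 (Hollow Hills): author_id=NULL, no match -> kept with NULL
  - book 2 (Paper Boats): author_id=2 -> matches Hall
  - book 3 (Silent Waters): author_id=NULL, no match -> kept with NULL
  - book 4 (The Last Train): author_id=2 -> matches Hall
All 4 rows appear; 2 have NULL author.

SQL:
SELECT a.title, b.name AS author
FROM books a
LEFT JOIN authors b ON a.author_id = b.id

Result:
title          | author
---------------+-------
Hollow Hills   | NULL  
Paper Boats    | Hall  
Silent Waters  | NULL  
The Last Train | Hall  


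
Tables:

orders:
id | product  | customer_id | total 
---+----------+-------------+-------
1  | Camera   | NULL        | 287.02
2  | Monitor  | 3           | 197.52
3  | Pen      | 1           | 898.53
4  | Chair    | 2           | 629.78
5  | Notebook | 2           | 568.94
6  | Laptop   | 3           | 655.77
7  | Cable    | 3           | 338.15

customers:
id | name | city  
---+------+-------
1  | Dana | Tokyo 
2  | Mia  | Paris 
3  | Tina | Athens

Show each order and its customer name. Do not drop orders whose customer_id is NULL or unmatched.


LEFT JOIN keeps every row from orders (the left table); where customer_id has no match in customers, the customer columns become NULL. Walk through each order:
  - order 1 (Camera): customer_id=NULL, no match -> kept with NULL
  - order 2 (Monitor): customer_id=3 -> matches Tina
  - order 3 (Pen): customer_id=1 -> matches Dana
  - order 4 (Chair): customer_id=2 -> matches Mia
  - order 5 (Notebook): customer_id=2 -> matches Mia
  - order 6 (Laptop): customer_id=3 -> matches Tina
  - order 7 (Cable): customer_id=3 -> matches Tina
All 7 rows appear; 1 has NULL customer.

SQL:
SELECT a.product, b.name AS customer
FROM orders a
LEFT JOIN customers b ON a.customer_id = b.id

Result:
product  | customer
---------+---------
Camera   | NULL    
Monitor  | Tina    
Pen      | Dana    
Chair    | Mia     
Notebook | Mia     
Laptop   | Tina    
Cable    | Tina    


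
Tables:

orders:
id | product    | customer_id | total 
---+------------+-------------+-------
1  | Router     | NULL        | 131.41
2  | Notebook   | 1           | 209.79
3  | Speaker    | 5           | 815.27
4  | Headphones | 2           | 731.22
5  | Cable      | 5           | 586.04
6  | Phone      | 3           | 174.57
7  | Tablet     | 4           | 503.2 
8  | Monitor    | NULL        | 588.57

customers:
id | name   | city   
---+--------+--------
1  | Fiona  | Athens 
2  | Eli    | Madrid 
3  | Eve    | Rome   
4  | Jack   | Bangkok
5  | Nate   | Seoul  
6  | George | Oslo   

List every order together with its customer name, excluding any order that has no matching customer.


INNER JOIN keeps only orders rows whose customer_id matches an id in customers. Walk through each order:
  - order 1 (Router): customer_id=NULL, no match -> dropped
  - order 2 (Notebook): customer_id=1 -> matches Fiona
  - order 3 (Speaker): customer_id=5 -> matches Nate
  - order 4 (Headphones): customer_id=2 -> matches Eli
  - order 5 (Cable): customer_id=5 -> matches Nate
  - order 6 (Phone): customer_id=3 -> matches Eve
  - order 7 (Tablet): customer_id=4 -> matches Jack
  - order 8 (Monitor): customer_id=NULL, no match -> dropped
So 2 of 8 rows are dropped.

SQL:
SELECT a.product, b.name AS customer
FROM orders a
INNER JOIN customers b ON a.customer_id = b.id

Result:
product    | customer
-----------+---------
Notebook   | Fiona   
Speaker    | Nate    
Headphones | Eli     
Cable      | Nate    
Phone      | Eve     
Tablet     | Jack    


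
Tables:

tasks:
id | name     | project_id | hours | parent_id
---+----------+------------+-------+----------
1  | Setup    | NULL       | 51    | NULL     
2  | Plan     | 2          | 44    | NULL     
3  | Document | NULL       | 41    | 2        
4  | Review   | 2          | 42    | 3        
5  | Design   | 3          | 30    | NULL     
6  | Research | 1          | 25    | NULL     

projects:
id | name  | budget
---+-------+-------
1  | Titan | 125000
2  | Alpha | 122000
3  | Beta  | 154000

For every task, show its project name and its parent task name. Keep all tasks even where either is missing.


Two LEFT JOINs from the same base table tasks: one to projects via project_id, one to tasks itself via parent_id. Both are LEFT so every task is preserved.
Match against projects:
  - task 1 (Setup): project_id=NULL, no match -> kept with NULL
  - task 2 (Plan): project_id=2 -> matches Alpha
  - task 3 (Document): project_id=NULL, no match -> kept with NULL
  - task 4 (Review): project_id=2 -> matches Alpha
  - task 5 (Design): project_id=3 -> matches Beta
  - task 6 (Research): project_id=1 -> matches Titan
Match against tasks (self):
  - task 1 (Setup): parent_id=NULL -> NULL
  - task 2 (Plan): parent_id=NULL -> NULL
  - task 3 (Document): parent_id=2 -> Plan
  - task 4 (Review): parent_id=3 -> Document
  - task 5 (Design): parent_id=NULL -> NULL
  - task 6 (Research): parent_id=NULL -> NULL

SQL:
SELECT a.name, b.name AS project, c.name AS parent
FROM tasks a
LEFT JOIN projects b ON a.project_id = b.id
LEFT JOIN tasks c ON a.parent_id = c.id

Result:
name     | project | parent  
---------+---------+---------
Setup    | NULL    | NULL    
Plan     | Alpha   | NULL    
Document | NULL    | Plan    
Review   | Alpha   | Document
Design   | Beta    | NULL    
Research | Titan   | NULL    


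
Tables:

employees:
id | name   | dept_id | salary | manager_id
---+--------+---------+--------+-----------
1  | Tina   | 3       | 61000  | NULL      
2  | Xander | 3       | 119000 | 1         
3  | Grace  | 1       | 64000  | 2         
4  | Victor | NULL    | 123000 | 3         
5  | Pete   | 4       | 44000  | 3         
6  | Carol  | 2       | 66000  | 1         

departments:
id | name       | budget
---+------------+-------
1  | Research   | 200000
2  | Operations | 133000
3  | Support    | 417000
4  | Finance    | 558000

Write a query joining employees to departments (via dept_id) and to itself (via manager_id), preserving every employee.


Two LEFT JOINs from the same base table employees: one to departments via dept_id, one to employees itself via manager_id. Both are LEFT so every employee is preserved.
Match against departments:
  - employee 1 (Tina): dept_id=3 -> matches Support
  - employee 2 (Xander): dept_id=3 -> matches Support
  - employee 3 (Grace): dept_id=1 -> matches Research
  - employee 4 (Victor): dept_id=NULL, no match -> kept with NULL
  - employee 5 (Pete): dept_id=4 -> matches Finance
  - employee 6 (Carol): dept_id=2 -> matches Operations
Match against employees (self):
  - employee 1 (Tina): manager_id=NULL -> NULL
  - employee 2 (Xander): manager_id=1 -> Tina
  - employee 3 (Grace): manager_id=2 -> Xander
  - employee 4 (Victor): manager_id=3 -> Grace
  - employee 5 (Pete): manager_id=3 -> Grace
  - employee 6 (Carol): manager_id=1 -> Tina

SQL:
SELECT a.name, b.name AS department, c.name AS manager
FROM employees a
LEFT JOIN departments b ON a.dept_id = b.id
LEFT JOIN employees c ON a.manager_id = c.id

Result:
name   | department | manager
-------+------------+--------
Tina   | Support    | NULL   
Xander | Support    | Tina   
Grace  | Research   | Xander 
Victor | NULL       | Grace  
Pete   | Finance    | Grace  
Carol  | Operations | Tina   


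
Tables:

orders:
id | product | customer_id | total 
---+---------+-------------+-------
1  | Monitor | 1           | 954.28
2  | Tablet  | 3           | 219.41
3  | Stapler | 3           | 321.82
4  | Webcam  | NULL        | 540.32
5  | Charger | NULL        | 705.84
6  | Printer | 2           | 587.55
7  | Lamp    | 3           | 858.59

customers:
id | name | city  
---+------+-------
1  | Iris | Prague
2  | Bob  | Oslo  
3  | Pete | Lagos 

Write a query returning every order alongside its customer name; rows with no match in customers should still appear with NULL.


LEFT JOIN keeps every row from orders (the left table); where customer_id has no match in customers, the customer columns become NULL. Walk through each order:
  - order 1 (Monitor): customer_id=1 -> matches Iris
  - order 2 (Tablet): customer_id=3 -> matches Pete
  - order 3 (Stapler): customer_id=3 -> matches Pete
  - order 4 (Webcam): customer_id=NULL, no match -> kept with NULL
  - order 5 (Charger): customer_id=NULL, no match -> kept with NULL
  - order 6 (Printer): customer_id=2 -> matches Bob
  - order 7 (Lamp): customer_id=3 -> matches Pete
All 7 rows appear; 2 have NULL customer.

SQL:
SELECT a.product, b.name AS customer
FROM orders a
LEFT JOIN customers b ON a.customer_id = b.id

Result:
product | customer
--------+---------
Monitor | Iris    
Tablet  | Pete    
Stapler | Pete    
Webcam  | NULL    
Charger | NULL    
Printer | Bob     
Lamp    | Pete    


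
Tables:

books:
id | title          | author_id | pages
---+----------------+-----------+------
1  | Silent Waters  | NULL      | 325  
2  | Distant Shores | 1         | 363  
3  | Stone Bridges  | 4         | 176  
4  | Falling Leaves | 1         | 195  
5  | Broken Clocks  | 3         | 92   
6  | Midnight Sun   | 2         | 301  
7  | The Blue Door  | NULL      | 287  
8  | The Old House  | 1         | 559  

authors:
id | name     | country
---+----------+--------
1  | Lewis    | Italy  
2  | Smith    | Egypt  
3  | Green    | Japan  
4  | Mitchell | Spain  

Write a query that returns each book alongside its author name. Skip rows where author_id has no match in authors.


INNER JOIN keeps only books rows whose author_id matches an id in authors. Walk through each book:
  - book 1 (Silent Waters): author_id=NULL, no match -> dropped
  - book 2 (Distant Shores): author_id=1 -> matches Lewis
  - book 3 (Stone Bridges): author_id=4 -> matches Mitchell
  - book 4 (Falling Leaves): author_id=1 -> matches Lewis
  - book 5 (Broken Clocks): author_id=3 -> matches Green
  - book 6 (Midnight Sun): author_id=2 -> matches Smith
  - book 7 (The Blue Door): author_id=NULL, no match -> dropped
  - book 8 (The Old House): author_id=1 -> matches Lewis
So 2 of 8 rows are dropped.

SQL:
SELECT a.title, b.name AS author
FROM books a
INNER JOIN authors b ON a.author_id = b.id

Result:
title          | author  
---------------+---------
Distant Shores | Lewis   
Stone Bridges  | Mitchell
Falling Leaves | Lewis   
Broken Clocks  | Green   
Midnight Sun   | Smith   
The Old House  | Lewis   


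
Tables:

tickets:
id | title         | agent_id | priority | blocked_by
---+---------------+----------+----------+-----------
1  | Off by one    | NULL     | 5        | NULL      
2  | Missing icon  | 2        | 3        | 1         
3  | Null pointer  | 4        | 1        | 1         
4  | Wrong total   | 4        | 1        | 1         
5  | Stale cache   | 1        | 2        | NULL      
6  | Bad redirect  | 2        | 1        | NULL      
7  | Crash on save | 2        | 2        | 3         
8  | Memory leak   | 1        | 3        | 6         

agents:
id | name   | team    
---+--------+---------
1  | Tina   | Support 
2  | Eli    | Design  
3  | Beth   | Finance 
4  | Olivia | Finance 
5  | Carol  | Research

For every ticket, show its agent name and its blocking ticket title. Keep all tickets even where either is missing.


Two LEFT JOINs from the same base table tickets: one to agents via agent_id, one to tickets itself via blocked_by. Both are LEFT so every ticket is preserved.
Match against agents:
  - ticket 1 (Off by one): agent_id=NULL, no match -> kept with NULL
  - ticket 2 (Missing icon): agent_id=2 -> matches Eli
  - ticket 3 (Null pointer): agent_id=4 -> matches Olivia
  - ticket 4 (Wrong total): agent_id=4 -> matches Olivia
  - ticket 5 (Stale cache): agent_id=1 -> matches Tina
  - ticket 6 (Bad redirect): agent_id=2 -> matches Eli
  - ticket 7 (Crash on save): agent_id=2 -> matches Eli
  - ticket 8 (Memory leak): agent_id=1 -> matches Tina
Match against tickets (self):
  - ticket 1 (Off by one): blocked_by=NULL -> NULL
  - ticket 2 (Missing icon): blocked_by=1 -> Off by one
  - ticket 3 (Null pointer): blocked_by=1 -> Off by one
  - ticket 4 (Wrong total): blocked_by=1 -> Off by one
  - ticket 5 (Stale cache): blocked_by=NULL -> NULL
  - ticket 6 (Bad redirect): blocked_by=NULL -> NULL
  - ticket 7 (Crash on save): blocked_by=3 -> Null pointer
  - ticket 8 (Memory leak): blocked_by=6 -> Bad redirect

SQL:
SELECT a.title, b.name AS agent, c.title AS blocked_by
FROM tickets a
LEFT JOIN agents b ON a.agent_id = b.id
LEFT JOIN tickets c ON a.blocked_by = c.id

Result:
title         | agent  | blocked_by  
--------------+--------+-------------
Off by one    | NULL   | NULL        
Missing icon  | Eli    | Off by one  
Null pointer  | Olivia | Off by one  
Wrong total   | Olivia | Off by one  
Stale cache   | Tina   | NULL        
Bad redirect  | Eli    | NULL        
Crash on save | Eli    | Null pointer
Memory leak   | Tina   | Bad redirect


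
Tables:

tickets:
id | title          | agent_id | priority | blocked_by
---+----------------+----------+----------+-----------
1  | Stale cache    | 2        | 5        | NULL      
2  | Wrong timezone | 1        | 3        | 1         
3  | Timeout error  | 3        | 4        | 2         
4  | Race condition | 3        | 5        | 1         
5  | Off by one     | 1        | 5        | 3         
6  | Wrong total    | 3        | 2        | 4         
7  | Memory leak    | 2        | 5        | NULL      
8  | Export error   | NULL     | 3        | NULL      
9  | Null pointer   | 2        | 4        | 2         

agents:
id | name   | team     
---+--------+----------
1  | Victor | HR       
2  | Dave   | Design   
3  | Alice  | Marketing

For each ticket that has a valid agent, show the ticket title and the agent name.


INNER JOIN keeps only tickets rows whose agent_id matches an id in agents. Walk through each ticket:
  - ticket 1 (Stale cache): agent_id=2 -> matches Dave
  - ticket 2 (Wrong timezone): agent_id=1 -> matches Victor
  - ticket 3 (Timeout error): agent_id=3 -> matches Alice
  - ticket 4 (Race condition): agent_id=3 -> matches Alice
  - ticket 5 (Off by one): agent_id=1 -> matches Victor
  - ticket 6 (Wrong total): agent_id=3 -> matches Alice
  - ticket 7 (Memory leak): agent_id=2 -> matches Dave
  - ticket 8 (Export error): agent_id=NULL, no match -> dropped
  - ticket 9 (Null pointer): agent_id=2 -> matches Dave
So 1 of 9 rows is dropped.

SQL:
SELECT a.title, b.name AS agent
FROM tickets a
INNER JOIN agents b ON a.agent_id = b.id

Result:
title          | agent 
---------------+-------
Stale cache    | Dave  
Wrong timezone | Victor
Timeout error  | Alice 
Race condition | Alice 
Off by one     | Victor
Wrong total    | Alice 
Memory leak    | Dave  
Null pointer   | Dave  


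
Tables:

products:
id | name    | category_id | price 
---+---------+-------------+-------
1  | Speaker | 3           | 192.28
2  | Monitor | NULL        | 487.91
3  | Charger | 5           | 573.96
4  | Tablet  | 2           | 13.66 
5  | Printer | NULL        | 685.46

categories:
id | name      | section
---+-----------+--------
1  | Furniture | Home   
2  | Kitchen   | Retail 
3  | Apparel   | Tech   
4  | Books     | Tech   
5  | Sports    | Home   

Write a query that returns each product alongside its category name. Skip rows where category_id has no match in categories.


INNER JOIN keeps only products rows whose category_id matches an id in categories. Walk through each product:
  - product 1 (Speaker): category_id=3 -> matches Apparel
  - product 2 (Monitor): category_id=NULL, no match -> dropped
  - product 3 (Charger): category_id=5 -> matches Sports
  - product 4 (Tablet): category_id=2 -> matches Kitchen
  - product 5 (Printer): category_id=NULL, no match -> dropped
So 2 of 5 rows are dropped.

SQL:
SELECT a.name, b.name AS category
FROM products a
INNER JOIN categories b ON a.category_id = b.id

Result:
name    | category
--------+---------
Speaker | Apparel 
Charger | Sports  
Tablet  | Kitchen 


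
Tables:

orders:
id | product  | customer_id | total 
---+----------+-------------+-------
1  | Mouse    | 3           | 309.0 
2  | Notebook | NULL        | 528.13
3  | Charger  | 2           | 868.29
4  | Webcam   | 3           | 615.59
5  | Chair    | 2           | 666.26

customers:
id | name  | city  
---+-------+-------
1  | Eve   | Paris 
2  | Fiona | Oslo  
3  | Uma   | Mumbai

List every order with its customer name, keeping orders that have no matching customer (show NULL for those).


LEFT JOIN keeps every row from orders (the left table); where customer_id has no match in customers, the customer columns become NULL. Walk through each order:
  - order 1 (Mouse): customer_id=3 -> matches Uma
  - order 2 (Notebook): customer_id=NULL, no match -> kept with NULL
  - order 3 (Charger): customer_id=2 -> matches Fiona
  - order 4 (Webcam): customer_id=3 -> matches Uma
  - order 5 (Chair): customer_id=2 -> matches Fiona
All 5 rows appear; 1 has NULL customer.

SQL:
SELECT a.product, b.name AS customer
FROM orders a
LEFT JOIN customers b ON a.customer_id = b.id

Result:
product  | customer
---------+---------
Mouse    | Uma     
Notebook | NULL    
Charger  | Fiona   
Webcam   | Uma     
Chair    | Fiona   


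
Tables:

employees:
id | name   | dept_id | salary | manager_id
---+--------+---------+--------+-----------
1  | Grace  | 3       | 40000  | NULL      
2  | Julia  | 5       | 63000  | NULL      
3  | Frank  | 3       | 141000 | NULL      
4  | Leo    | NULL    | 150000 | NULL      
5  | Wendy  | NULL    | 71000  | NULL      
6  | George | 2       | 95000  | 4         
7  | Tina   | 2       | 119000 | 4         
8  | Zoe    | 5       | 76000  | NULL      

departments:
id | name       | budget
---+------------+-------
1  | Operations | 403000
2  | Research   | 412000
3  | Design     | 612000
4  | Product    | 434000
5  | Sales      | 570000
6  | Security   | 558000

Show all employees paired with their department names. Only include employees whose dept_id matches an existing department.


INNER JOIN keeps only employees rows whose dept_id matches an id in departments. Walk through each employee:
  - employee 1 (Grace): dept_id=3 -> matches Design
  - employee 2 (Julia): dept_id=5 -> matches Sales
  - employee 3 (Frank): dept_id=3 -> matches Design
  - employee 4 (Leo): dept_id=NULL, no match -> dropped
  - employee 5 (Wendy): dept_id=NULL, no match -> dropped
  - employee 6 (George): dept_id=2 -> matches Research
  - employee 7 (Tina): dept_id=2 -> matches Research
  - employee 8 (Zoe): dept_id=5 -> matches Sales
So 2 of 8 rows are dropped.

SQL:
SELECT a.name, b.name AS department
FROM employees a
INNER JOIN departments b ON a.dept_id = b.id

Result:
name   | department
-------+-----------
Grace  | Design    
Julia  | Sales     
Frank  | Design    
George | Research  
Tina   | Research  
Zoe    | Sales     


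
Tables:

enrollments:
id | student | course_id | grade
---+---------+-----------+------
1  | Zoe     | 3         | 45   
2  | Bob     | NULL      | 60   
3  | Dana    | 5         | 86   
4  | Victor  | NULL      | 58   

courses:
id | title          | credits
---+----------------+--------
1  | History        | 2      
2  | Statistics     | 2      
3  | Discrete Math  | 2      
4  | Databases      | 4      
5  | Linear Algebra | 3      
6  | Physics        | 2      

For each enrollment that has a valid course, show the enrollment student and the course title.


INNER JOIN keeps only enrollments rows whose course_id matches an id in courses. Walk through each enrollment:
  - enrollment 1 (Zoe): course_id=3 -> matches Discrete Math
  - enrollment 2 (Bob): course_id=NULL, no match -> dropped
  - enrollment 3 (Dana): course_id=5 -> matches Linear Algebra
  - enrollment 4 (Victor): course_id=NULL, no match -> dropped
So 2 of 4 rows are dropped.

SQL:
SELECT a.student, b.title AS course
FROM enrollments a
INNER JOIN courses b ON a.course_id = b.id

Result:
student | course        
--------+---------------
Zoe     | Discrete Math 
Dana    | Linear Algebra


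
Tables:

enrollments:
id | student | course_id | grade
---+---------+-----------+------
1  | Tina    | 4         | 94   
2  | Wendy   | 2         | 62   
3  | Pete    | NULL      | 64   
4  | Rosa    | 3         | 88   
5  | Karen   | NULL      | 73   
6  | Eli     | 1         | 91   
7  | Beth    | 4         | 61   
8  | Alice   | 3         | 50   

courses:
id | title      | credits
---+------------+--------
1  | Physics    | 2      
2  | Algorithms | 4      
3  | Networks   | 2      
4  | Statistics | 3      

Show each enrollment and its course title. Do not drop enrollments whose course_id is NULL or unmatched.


LEFT JOIN keeps every row from enrollments (the left table); where course_id has no match in courses, the course columns become NULL. Walk through each enrollment:
  - enrollment 1 (Tina): course_id=4 -> matches Statistics
  - enrollment 2 (Wendy): course_id=2 -> matches Algorithms
  - enrollment 3 (Pete): course_id=NULL, no match -> kept with NULL
  - enrollment 4 (Rosa): course_id=3 -> matches Networks
  - enrollment 5 (Karen): course_id=NULL, no match -> kept with NULL
  - enrollment 6 (Eli): course_id=1 -> matches Physics
  - enrollment 7 (Beth): course_id=4 -> matches Statistics
  - enrollment 8 (Alice): course_id=3 -> matches Networks
All 8 rows appear; 2 have NULL course.

SQL:
SELECT a.student, b.title AS course
FROM enrollments a
LEFT JOIN courses b ON a.course_id = b.id

Result:
student | course    
--------+-----------
Tina    | Statistics
Wendy   | Algorithms
Pete    | NULL      
Rosa    | Networks  
Karen   | NULL      
Eli     | Physics   
Beth    | Statistics
Alice   | Networks  


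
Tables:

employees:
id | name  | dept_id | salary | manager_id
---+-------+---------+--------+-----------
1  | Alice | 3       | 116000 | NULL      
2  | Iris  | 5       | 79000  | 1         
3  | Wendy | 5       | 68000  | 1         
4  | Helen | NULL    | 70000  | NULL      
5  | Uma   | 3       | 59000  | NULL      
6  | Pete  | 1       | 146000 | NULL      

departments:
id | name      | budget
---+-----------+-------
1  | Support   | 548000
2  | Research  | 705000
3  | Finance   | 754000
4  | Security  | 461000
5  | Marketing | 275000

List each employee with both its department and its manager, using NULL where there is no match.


Two LEFT JOINs from the same base table employees: one to departments via dept_id, one to employees itself via manager_id. Both are LEFT so every employee is preserved.
Match against departments:
  - employee 1 (Alice): dept_id=3 -> matches Finance
  - employee 2 (Iris): dept_id=5 -> matches Marketing
  - employee 3 (Wendy): dept_id=5 -> matches Marketing
  - employee 4 (Helen): dept_id=NULL, no match -> kept with NULL
  - employee 5 (Uma): dept_id=3 -> matches Finance
  - employee 6 (Pete): dept_id=1 -> matches Support
Match against employees (self):
  - employee 1 (Alice): manager_id=NULL -> NULL
  - employee 2 (Iris): manager_id=1 -> Alice
  - employee 3 (Wendy): manager_id=1 -> Alice
  - employee 4 (Helen): manager_id=NULL -> NULL
  - employee 5 (Uma): manager_id=NULL -> NULL
  - employee 6 (Pete): manager_id=NULL -> NULL

SQL:
SELECT a.name, b.name AS department, c.name AS manager
FROM employees a
LEFT JOIN departments b ON a.dept_id = b.id
LEFT JOIN employees c ON a.manager_id = c.id

Result:
name  | department | manager
------+------------+--------
Alice | Finance    | NULL   
Iris  | Marketing  | Alice  
Wendy | Marketing  | Alice  
Helen | NULL       | NULL   
Uma   | Finance    | NULL   
Pete  | Support    | NULL   


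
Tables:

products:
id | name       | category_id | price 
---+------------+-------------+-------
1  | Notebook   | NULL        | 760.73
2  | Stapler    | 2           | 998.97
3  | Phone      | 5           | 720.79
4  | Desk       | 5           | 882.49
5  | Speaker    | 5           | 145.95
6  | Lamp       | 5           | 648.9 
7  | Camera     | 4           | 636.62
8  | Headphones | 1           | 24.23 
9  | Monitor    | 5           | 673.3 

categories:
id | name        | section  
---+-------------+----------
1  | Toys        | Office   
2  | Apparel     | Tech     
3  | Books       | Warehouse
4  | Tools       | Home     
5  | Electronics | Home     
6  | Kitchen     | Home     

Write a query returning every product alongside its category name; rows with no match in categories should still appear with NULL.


LEFT JOIN keeps every row from products (the left table); where category_id has no match in categories, the category columns become NULL. Walk through each product:
  - product 1 (Notebook): category_id=NULL, no match -> kept with NULL
  - product 2 (Stapler): category_id=2 -> matches Apparel
  - product 3 (Phone): category_id=5 -> matches Electronics
  - product 4 (Desk): category_id=5 -> matches Electronics
  - product 5 (Speaker): category_id=5 -> matches Electronics
  - product 6 (Lamp): category_id=5 -> matches Electronics
  - product 7 (Camera): category_id=4 -> matches Tools
  - product 8 (Headphones): category_id=1 -> matches Toys
  - product 9 (Monitor): category_id=5 -> matches Electronics
All 9 rows appear; 1 has NULL category.

SQL:
SELECT a.name, b.name AS category
FROM products a
LEFT JOIN categories b ON a.category_id = b.id

Result:
name       | category   
-----------+------------
Notebook   | NULL       
Stapler    | Apparel    
Phone      | Electronics
Desk       | Electronics
Speaker    | Electronics
Lamp       | Electronics
Camera     | Tools      
Headphones | Toys       
Monitor    | Electronics


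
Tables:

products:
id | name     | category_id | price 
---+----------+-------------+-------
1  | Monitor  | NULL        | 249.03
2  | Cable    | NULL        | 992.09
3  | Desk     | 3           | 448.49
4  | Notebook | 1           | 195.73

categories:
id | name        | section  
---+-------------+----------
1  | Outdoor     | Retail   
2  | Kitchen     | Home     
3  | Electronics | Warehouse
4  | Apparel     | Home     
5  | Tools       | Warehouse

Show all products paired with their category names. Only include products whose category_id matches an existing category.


INNER JOIN keeps only products rows whose category_id matches an id in categories. Walk through each product:
  - product 1 (Monitor): category_id=NULL, no match -> dropped
  - product 2 (Cable): category_id=NULL, no match -> dropped
  - product 3 (Desk): category_id=3 -> matches Electronics
  - product 4 (Notebook): category_id=1 -> matches Outdoor
So 2 of 4 rows are dropped.

SQL:
SELECT a.name, b.name AS category
FROM products a
INNER JOIN categories b ON a.category_id = b.id

Result:
name     | category   
---------+------------
Desk     | Electronics
Notebook | Outdoor    


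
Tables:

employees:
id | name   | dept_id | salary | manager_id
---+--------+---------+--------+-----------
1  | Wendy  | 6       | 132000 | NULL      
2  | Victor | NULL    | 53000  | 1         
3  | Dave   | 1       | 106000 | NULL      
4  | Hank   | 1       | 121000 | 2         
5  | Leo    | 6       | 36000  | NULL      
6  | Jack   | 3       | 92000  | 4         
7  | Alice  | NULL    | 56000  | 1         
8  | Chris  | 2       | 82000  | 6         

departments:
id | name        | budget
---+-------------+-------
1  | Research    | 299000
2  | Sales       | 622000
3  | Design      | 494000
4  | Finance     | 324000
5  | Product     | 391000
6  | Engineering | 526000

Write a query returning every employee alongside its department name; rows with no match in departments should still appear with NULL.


LEFT JOIN keeps every row from employees (the left table); where dept_id has no match in departments, the department columns become NULL. Walk through each employee:
  - employee 1 (Wendy): dept_id=6 -> matches Engineering
  - employee 2 (Victor): dept_id=NULL, no match -> kept with NULL
  - employee 3 (Dave): dept_id=1 -> matches Research
  - employee 4 (Hank): dept_id=1 -> matches Research
  - employee 5 (Leo): dept_id=6 -> matches Engineering
  - employee 6 (Jack): dept_id=3 -> matches Design
  - employee 7 (Alice): dept_id=NULL, no match -> kept with NULL
  - employee 8 (Chris): dept_id=2 -> matches Sales
All 8 rows appear; 2 have NULL department.

SQL:
SELECT a.name, b.name AS department
FROM employees a
LEFT JOIN departments b ON a.dept_id = b.id

Result:
name   | department 
-------+------------
Wendy  | Engineering
Victor | NULL       
Dave   | Research   
Hank   | Research   
Leo    | Engineering
Jack   | Design     
Alice  | NULL       
Chris  | Sales      
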